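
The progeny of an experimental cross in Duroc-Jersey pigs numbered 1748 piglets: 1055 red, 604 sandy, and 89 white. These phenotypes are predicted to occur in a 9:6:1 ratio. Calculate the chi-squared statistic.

The 9:6:1 ratio has 16 parts, so with N = 1748 the expected counts are:
  red: 1748 × 9/16 = 983.25
  sandy: 1748 × 6/16 = 655.5
  white: 1748 × 1/16 = 109.25
χ² = Σ (O − E)² / E
  red: (1055 − 983.25)² / 983.25 = 5.2358
  sandy: (604 − 655.5)² / 655.5 = 4.0461
  white: (89 − 109.25)² / 109.25 = 3.7534
χ² = 5.2358 + 4.0461 + 3.7534 = 13.0353 ≈ 13.035

13.035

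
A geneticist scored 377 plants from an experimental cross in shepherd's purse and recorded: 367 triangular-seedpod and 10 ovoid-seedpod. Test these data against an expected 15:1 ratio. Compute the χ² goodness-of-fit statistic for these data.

Expected counts for N = 377 under a 15:1 ratio (total parts = 16):
  triangular-seedpod: 377 × 15/16 = 353.4375
  ovoid-seedpod: 377 × 1/16 = 23.5625
χ² = Σ (O − E)² / E
  triangular-seedpod: (367 − 353.4375)² / 353.4375 = 0.5204
  ovoid-seedpod: (10 − 23.5625)² / 23.5625 = 7.8065
χ² = 0.5204 + 7.8065 = 8.3269 ≈ 8.327

8.327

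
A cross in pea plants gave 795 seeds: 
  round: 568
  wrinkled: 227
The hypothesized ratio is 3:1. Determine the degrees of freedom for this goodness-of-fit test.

1

A goodness-of-fit test with 2 phenotype classes has df = 2 − 1 = 1.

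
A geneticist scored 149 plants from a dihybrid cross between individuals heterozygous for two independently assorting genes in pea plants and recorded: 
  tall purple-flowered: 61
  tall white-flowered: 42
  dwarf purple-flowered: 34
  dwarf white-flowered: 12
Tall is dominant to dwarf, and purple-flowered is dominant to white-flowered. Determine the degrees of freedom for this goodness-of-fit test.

A dihybrid F₂ with independent assortment and complete dominance at both loci gives a 9:3:3:1 phenotypic ratio.
A goodness-of-fit test with 4 phenotype classes has df = 4 − 1 = 3.

3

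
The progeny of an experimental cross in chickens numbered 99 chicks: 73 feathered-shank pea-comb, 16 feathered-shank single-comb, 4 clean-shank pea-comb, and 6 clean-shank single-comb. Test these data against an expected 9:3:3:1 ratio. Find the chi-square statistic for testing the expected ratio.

Expected counts for N = 99 under a 9:3:3:1 ratio (total parts = 16):
  feathered-shank pea-comb: 99 × 9/16 = 55.6875
  feathered-shank single-comb: 99 × 3/16 = 18.5625
  clean-shank pea-comb: 99 × 3/16 = 18.5625
  clean-shank single-comb: 99 × 1/16 = 6.1875
χ² = Σ (O − E)² / E
  feathered-shank pea-comb: (73 − 55.6875)² / 55.6875 = 5.3822
  feathered-shank single-comb: (16 − 18.5625)² / 18.5625 = 0.3537
  clean-shank pea-comb: (4 − 18.5625)² / 18.5625 = 11.4245
  clean-shank single-comb: (6 − 6.1875)² / 6.1875 = 0.0057
χ² = 5.3822 + 0.3537 + 11.4245 + 0.0057 = 17.1661 ≈ 17.166

17.166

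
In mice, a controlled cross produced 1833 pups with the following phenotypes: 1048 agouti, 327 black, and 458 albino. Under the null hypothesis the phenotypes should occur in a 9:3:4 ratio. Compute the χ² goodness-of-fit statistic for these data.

1.089

Under the 9:3:4 hypothesis (Σ ratio = 16, N = 1833):
  agouti: 1833 × 9/16 = 1031.0625
  black: 1833 × 3/16 = 343.6875
  albino: 1833 × 4/16 = 458.25
χ² = Σ (O − E)² / E
  agouti: (1048 − 1031.0625)² / 1031.0625 = 0.2782
  black: (327 − 343.6875)² / 343.6875 = 0.8102
  albino: (458 − 458.25)² / 458.25 = 0.0001
χ² = 0.2782 + 0.8102 + 0.0001 = 1.0885 ≈ 1.089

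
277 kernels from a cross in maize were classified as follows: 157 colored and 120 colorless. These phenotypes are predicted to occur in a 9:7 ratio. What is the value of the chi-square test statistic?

The 9:7 ratio has 16 parts, so with N = 277 the expected counts are:
  colored: 277 × 9/16 = 155.8125
  colorless: 277 × 7/16 = 121.1875
χ² = Σ (O − E)² / E
  colored: (157 − 155.8125)² / 155.8125 = 0.0091
  colorless: (120 − 121.1875)² / 121.1875 = 0.0116
χ² = 0.0091 + 0.0116 = 0.0207 ≈ 0.021

0.021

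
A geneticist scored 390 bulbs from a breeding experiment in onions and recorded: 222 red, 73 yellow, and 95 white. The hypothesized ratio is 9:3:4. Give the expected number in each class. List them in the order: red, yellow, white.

Expected counts for N = 390 under a 9:3:4 ratio (total parts = 16):
  red: 390 × 9/16 = 219.375
  yellow: 390 × 3/16 = 73.125
  white: 390 × 4/16 = 97.5

219.375, 73.125, 97.5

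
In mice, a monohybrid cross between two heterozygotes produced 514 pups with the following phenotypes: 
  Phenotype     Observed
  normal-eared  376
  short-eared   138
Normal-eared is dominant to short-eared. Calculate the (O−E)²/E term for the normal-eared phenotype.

0.234

For a monohybrid cross between heterozygotes with complete dominance, the expected phenotypic ratio is 3:1.
Expected counts for N = 514 under a 3:1 ratio (total parts = 4):
  normal-eared: 514 × 3/4 = 385.5
  short-eared: 514 × 1/4 = 128.5
Contribution of normal-eared: (376 − 385.5)² / 385.5 = 0.2341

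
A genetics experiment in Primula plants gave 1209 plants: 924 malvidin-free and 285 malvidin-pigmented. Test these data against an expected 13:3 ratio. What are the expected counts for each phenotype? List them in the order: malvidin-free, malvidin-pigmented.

Under the 13:3 hypothesis (Σ ratio = 16, N = 1209):
  malvidin-free: 1209 × 13/16 = 982.3125
  malvidin-pigmented: 1209 × 3/16 = 226.6875

982.3125, 226.6875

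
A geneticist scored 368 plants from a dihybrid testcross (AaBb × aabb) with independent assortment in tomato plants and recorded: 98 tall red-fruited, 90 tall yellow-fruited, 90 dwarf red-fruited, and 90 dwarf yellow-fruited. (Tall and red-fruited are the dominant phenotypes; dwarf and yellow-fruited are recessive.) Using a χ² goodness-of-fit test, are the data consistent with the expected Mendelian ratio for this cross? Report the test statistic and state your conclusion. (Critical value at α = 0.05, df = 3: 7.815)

A dihybrid testcross with independent assortment gives a 1:1:1:1 ratio.
Total ratio parts = 4. Expected numbers out of 368:
  tall red-fruited: 368 × 1/4 = 92
  tall yellow-fruited: 368 × 1/4 = 92
  dwarf red-fruited: 368 × 1/4 = 92
  dwarf yellow-fruited: 368 × 1/4 = 92
χ² = Σ (O − E)² / E
  tall red-fruited: (98 − 92)² / 92 = 0.3913
  tall yellow-fruited: (90 − 92)² / 92 = 0.0435
  dwarf red-fruited: (90 − 92)² / 92 = 0.0435
  dwarf yellow-fruited: (90 − 92)² / 92 = 0.0435
χ² = 0.3913 + 0.0435 + 0.0435 + 0.0435 = 0.5218 ≈ 0.522
Degrees of freedom = 4 − 1 = 3; critical value at α = 0.05 is 7.815.
Since 0.522 < 7.815, we fail to reject the null hypothesis — the data are consistent with the 1:1:1:1 ratio.

0.522; consistent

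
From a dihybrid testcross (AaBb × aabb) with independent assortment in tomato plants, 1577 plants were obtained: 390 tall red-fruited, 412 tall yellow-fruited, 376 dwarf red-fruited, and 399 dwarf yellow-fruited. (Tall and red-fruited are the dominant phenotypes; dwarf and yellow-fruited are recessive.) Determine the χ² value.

1.747

A dihybrid testcross with independent assortment gives a 1:1:1:1 ratio.
Expected counts for N = 1577 under a 1:1:1:1 ratio (total parts = 4):
  tall red-fruited: 1577 × 1/4 = 394.25
  tall yellow-fruited: 1577 × 1/4 = 394.25
  dwarf red-fruited: 1577 × 1/4 = 394.25
  dwarf yellow-fruited: 1577 × 1/4 = 394.25
χ² = Σ (O − E)² / E
  tall red-fruited: (390 − 394.25)² / 394.25 = 0.0458
  tall yellow-fruited: (412 − 394.25)² / 394.25 = 0.7991
  dwarf red-fruited: (376 − 394.25)² / 394.25 = 0.8448
  dwarf yellow-fruited: (399 − 394.25)² / 394.25 = 0.0572
χ² = 0.0458 + 0.7991 + 0.8448 + 0.0572 = 1.7469 ≈ 1.747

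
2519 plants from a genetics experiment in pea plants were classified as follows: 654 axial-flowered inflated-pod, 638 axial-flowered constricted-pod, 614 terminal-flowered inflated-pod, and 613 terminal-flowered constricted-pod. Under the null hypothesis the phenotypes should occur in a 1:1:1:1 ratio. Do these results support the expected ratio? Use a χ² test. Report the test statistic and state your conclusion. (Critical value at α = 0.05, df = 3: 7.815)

The 1:1:1:1 ratio has 4 parts, so with N = 2519 the expected counts are:
  axial-flowered inflated-pod: 2519 × 1/4 = 629.75
  axial-flowered constricted-pod: 2519 × 1/4 = 629.75
  terminal-flowered inflated-pod: 2519 × 1/4 = 629.75
  terminal-flowered constricted-pod: 2519 × 1/4 = 629.75
χ² = Σ (O − E)² / E
  axial-flowered inflated-pod: (654 − 629.75)² / 629.75 = 0.9338
  axial-flowered constricted-pod: (638 − 629.75)² / 629.75 = 0.1081
  terminal-flowered inflated-pod: (614 − 629.75)² / 629.75 = 0.3939
  terminal-flowered constricted-pod: (613 − 629.75)² / 629.75 = 0.4455
χ² = 0.9338 + 0.1081 + 0.3939 + 0.4455 = 1.8813 ≈ 1.881
Degrees of freedom = 4 − 1 = 3; critical value at α = 0.05 is 7.815.
Since 1.881 < 7.815, we fail to reject the null hypothesis — the data are consistent with the 1:1:1:1 ratio.

1.881; consistent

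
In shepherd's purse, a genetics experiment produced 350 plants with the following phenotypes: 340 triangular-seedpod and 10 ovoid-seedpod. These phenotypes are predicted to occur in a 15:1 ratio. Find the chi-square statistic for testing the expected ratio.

Under the 15:1 hypothesis (Σ ratio = 16, N = 350):
  triangular-seedpod: 350 × 15/16 = 328.125
  ovoid-seedpod: 350 × 1/16 = 21.875
χ² = Σ (O − E)² / E
  triangular-seedpod: (340 − 328.125)² / 328.125 = 0.4298
  ovoid-seedpod: (10 − 21.875)² / 21.875 = 6.4464
χ² = 0.4298 + 6.4464 = 6.8762 ≈ 6.876

6.876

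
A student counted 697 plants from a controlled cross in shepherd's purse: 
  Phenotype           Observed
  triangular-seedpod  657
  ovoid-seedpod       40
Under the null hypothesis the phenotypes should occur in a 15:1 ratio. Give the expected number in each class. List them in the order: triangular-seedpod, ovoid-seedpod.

Expected counts for N = 697 under a 15:1 ratio (total parts = 16):
  triangular-seedpod: 697 × 15/16 = 653.4375
  ovoid-seedpod: 697 × 1/16 = 43.5625

653.4375, 43.5625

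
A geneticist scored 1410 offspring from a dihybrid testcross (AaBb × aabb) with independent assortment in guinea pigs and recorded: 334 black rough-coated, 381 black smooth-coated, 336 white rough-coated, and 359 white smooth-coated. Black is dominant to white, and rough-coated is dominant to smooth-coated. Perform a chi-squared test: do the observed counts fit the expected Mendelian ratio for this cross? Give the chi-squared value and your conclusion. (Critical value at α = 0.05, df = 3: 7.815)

4.167; consistent

A dihybrid testcross with independent assortment gives a 1:1:1:1 ratio.
Under the 1:1:1:1 hypothesis (Σ ratio = 4, N = 1410):
  black rough-coated: 1410 × 1/4 = 352.5
  black smooth-coated: 1410 × 1/4 = 352.5
  white rough-coated: 1410 × 1/4 = 352.5
  white smooth-coated: 1410 × 1/4 = 352.5
χ² = Σ (O − E)² / E
  black rough-coated: (334 − 352.5)² / 352.5 = 0.9709
  black smooth-coated: (381 − 352.5)² / 352.5 = 2.3043
  white rough-coated: (336 − 352.5)² / 352.5 = 0.7723
  white smooth-coated: (359 − 352.5)² / 352.5 = 0.1199
χ² = 0.9709 + 2.3043 + 0.7723 + 0.1199 = 4.1674 ≈ 4.167
Degrees of freedom = 4 − 1 = 3; critical value at α = 0.05 is 7.815.
Since 4.167 < 7.815, we fail to reject the null hypothesis — the data are consistent with the 1:1:1:1 ratio.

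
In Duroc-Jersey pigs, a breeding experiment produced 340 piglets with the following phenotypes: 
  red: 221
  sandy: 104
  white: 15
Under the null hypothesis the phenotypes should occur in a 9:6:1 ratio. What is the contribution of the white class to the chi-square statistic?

Under the 9:6:1 hypothesis (Σ ratio = 16, N = 340):
  red: 340 × 9/16 = 191.25
  sandy: 340 × 6/16 = 127.5
  white: 340 × 1/16 = 21.25
Contribution of white: (15 − 21.25)² / 21.25 = 1.8382

1.838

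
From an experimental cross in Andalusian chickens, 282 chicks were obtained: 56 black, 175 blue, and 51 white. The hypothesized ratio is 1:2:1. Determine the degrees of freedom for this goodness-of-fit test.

2

A goodness-of-fit test with 3 phenotype classes has df = 3 − 1 = 2.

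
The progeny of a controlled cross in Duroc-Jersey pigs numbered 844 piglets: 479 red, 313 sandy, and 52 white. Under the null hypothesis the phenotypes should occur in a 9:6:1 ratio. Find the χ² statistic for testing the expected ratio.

The 9:6:1 ratio has 16 parts, so with N = 844 the expected counts are:
  red: 844 × 9/16 = 474.75
  sandy: 844 × 6/16 = 316.5
  white: 844 × 1/16 = 52.75
χ² = Σ (O − E)² / E
  red: (479 − 474.75)² / 474.75 = 0.0380
  sandy: (313 − 316.5)² / 316.5 = 0.0387
  white: (52 − 52.75)² / 52.75 = 0.0107
χ² = 0.0380 + 0.0387 + 0.0107 = 0.0874 ≈ 0.087

0.087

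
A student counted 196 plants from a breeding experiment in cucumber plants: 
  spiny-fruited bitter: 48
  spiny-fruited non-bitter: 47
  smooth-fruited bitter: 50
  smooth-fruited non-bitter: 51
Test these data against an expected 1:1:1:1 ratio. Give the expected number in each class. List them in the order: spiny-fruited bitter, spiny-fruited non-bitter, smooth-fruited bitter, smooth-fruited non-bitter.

49, 49, 49, 49

Expected counts for N = 196 under a 1:1:1:1 ratio (total parts = 4):
  spiny-fruited bitter: 196 × 1/4 = 49
  spiny-fruited non-bitter: 196 × 1/4 = 49
  smooth-fruited bitter: 196 × 1/4 = 49
  smooth-fruited non-bitter: 196 × 1/4 = 49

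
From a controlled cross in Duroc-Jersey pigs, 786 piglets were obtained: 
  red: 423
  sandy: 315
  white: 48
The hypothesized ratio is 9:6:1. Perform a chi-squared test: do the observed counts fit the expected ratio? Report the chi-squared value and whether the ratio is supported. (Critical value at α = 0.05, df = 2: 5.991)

2.244; consistent

Under the 9:6:1 hypothesis (Σ ratio = 16, N = 786):
  red: 786 × 9/16 = 442.125
  sandy: 786 × 6/16 = 294.75
  white: 786 × 1/16 = 49.125
χ² = Σ (O − E)² / E
  red: (423 − 442.125)² / 442.125 = 0.8273
  sandy: (315 − 294.75)² / 294.75 = 1.3912
  white: (48 − 49.125)² / 49.125 = 0.0258
χ² = 0.8273 + 1.3912 + 0.0258 = 2.2443 ≈ 2.244
Degrees of freedom = 3 − 1 = 2; critical value at α = 0.05 is 5.991.
Since 2.244 < 5.991, we fail to reject the null hypothesis — the data are consistent with the 9:6:1 ratio.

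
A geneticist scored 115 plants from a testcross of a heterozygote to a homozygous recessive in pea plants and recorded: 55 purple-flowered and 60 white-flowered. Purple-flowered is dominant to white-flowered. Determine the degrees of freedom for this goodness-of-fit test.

1

A testcross of a heterozygote (Aa × aa) gives a 1:1 phenotypic ratio.
A goodness-of-fit test with 2 phenotype classes has df = 2 − 1 = 1.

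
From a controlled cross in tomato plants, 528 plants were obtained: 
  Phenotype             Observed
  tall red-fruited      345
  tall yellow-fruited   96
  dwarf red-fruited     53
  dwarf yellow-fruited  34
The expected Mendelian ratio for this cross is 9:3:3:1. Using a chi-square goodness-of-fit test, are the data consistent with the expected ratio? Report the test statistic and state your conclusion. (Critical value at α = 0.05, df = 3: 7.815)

Total ratio parts = 16. Expected numbers out of 528:
  tall red-fruited: 528 × 9/16 = 297
  tall yellow-fruited: 528 × 3/16 = 99
  dwarf red-fruited: 528 × 3/16 = 99
  dwarf yellow-fruited: 528 × 1/16 = 33
χ² = Σ (O − E)² / E
  tall red-fruited: (345 − 297)² / 297 = 7.7576
  tall yellow-fruited: (96 − 99)² / 99 = 0.0909
  dwarf red-fruited: (53 − 99)² / 99 = 21.3737
  dwarf yellow-fruited: (34 − 33)² / 33 = 0.0303
χ² = 7.7576 + 0.0909 + 21.3737 + 0.0303 = 29.2525 ≈ 29.253
Degrees of freedom = 4 − 1 = 3; critical value at α = 0.05 is 7.815.
Since 29.253 > 7.815, we reject the null hypothesis — the data do not fit the 9:3:3:1 ratio.

29.253; not consistent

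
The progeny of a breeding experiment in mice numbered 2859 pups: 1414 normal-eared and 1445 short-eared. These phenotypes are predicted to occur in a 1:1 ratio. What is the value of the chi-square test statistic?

Total ratio parts = 2. Expected numbers out of 2859:
  normal-eared: 2859 × 1/2 = 1429.5
  short-eared: 2859 × 1/2 = 1429.5
χ² = Σ (O − E)² / E
  normal-eared: (1414 − 1429.5)² / 1429.5 = 0.1681
  short-eared: (1445 − 1429.5)² / 1429.5 = 0.1681
χ² = 0.1681 + 0.1681 = 0.3362 ≈ 0.336

0.336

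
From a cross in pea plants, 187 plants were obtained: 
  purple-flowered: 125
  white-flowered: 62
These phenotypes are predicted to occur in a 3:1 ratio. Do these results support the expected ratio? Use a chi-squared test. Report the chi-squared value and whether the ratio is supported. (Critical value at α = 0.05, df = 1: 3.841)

Expected counts for N = 187 under a 3:1 ratio (total parts = 4):
  purple-flowered: 187 × 3/4 = 140.25
  white-flowered: 187 × 1/4 = 46.75
χ² = Σ (O − E)² / E
  purple-flowered: (125 − 140.25)² / 140.25 = 1.6582
  white-flowered: (62 − 46.75)² / 46.75 = 4.9746
χ² = 1.6582 + 4.9746 = 6.6328 ≈ 6.633
Degrees of freedom = 2 − 1 = 1; critical value at α = 0.05 is 3.841.
Since 6.633 > 3.841, we reject the null hypothesis — the data do not fit the 3:1 ratio.

6.633; not consistent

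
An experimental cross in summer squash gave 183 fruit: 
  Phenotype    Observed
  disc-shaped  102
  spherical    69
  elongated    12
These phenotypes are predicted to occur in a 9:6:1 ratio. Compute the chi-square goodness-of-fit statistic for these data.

Expected counts for N = 183 under a 9:6:1 ratio (total parts = 16):
  disc-shaped: 183 × 9/16 = 102.9375
  spherical: 183 × 6/16 = 68.625
  elongated: 183 × 1/16 = 11.4375
χ² = Σ (O − E)² / E
  disc-shaped: (102 − 102.9375)² / 102.9375 = 0.0085
  spherical: (69 − 68.625)² / 68.625 = 0.0020
  elongated: (12 − 11.4375)² / 11.4375 = 0.0277
χ² = 0.0085 + 0.0020 + 0.0277 = 0.0382 ≈ 0.038

0.038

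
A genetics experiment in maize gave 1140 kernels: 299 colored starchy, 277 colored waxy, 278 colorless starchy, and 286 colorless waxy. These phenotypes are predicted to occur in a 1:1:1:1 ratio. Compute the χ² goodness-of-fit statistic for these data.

The 1:1:1:1 ratio has 4 parts, so with N = 1140 the expected counts are:
  colored starchy: 1140 × 1/4 = 285
  colored waxy: 1140 × 1/4 = 285
  colorless starchy: 1140 × 1/4 = 285
  colorless waxy: 1140 × 1/4 = 285
χ² = Σ (O − E)² / E
  colored starchy: (299 − 285)² / 285 = 0.6877
  colored waxy: (277 − 285)² / 285 = 0.2246
  colorless starchy: (278 − 285)² / 285 = 0.1719
  colorless waxy: (286 − 285)² / 285 = 0.0035
χ² = 0.6877 + 0.2246 + 0.1719 + 0.0035 = 1.0877 ≈ 1.088

1.088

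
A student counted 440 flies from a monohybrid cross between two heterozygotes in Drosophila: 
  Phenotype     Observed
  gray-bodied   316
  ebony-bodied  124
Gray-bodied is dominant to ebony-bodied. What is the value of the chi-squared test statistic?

For a monohybrid cross between heterozygotes with complete dominance, the expected phenotypic ratio is 3:1.
The 3:1 ratio has 4 parts, so with N = 440 the expected counts are:
  gray-bodied: 440 × 3/4 = 330
  ebony-bodied: 440 × 1/4 = 110
χ² = Σ (O − E)² / E
  gray-bodied: (316 − 330)² / 330 = 0.5939
  ebony-bodied: (124 − 110)² / 110 = 1.7818
χ² = 0.5939 + 1.7818 = 2.3757 ≈ 2.376

2.376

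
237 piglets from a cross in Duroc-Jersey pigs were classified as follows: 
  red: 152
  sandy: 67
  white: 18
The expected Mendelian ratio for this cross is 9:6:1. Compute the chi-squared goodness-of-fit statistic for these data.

8.690

Expected counts for N = 237 under a 9:6:1 ratio (total parts = 16):
  red: 237 × 9/16 = 133.3125
  sandy: 237 × 6/16 = 88.875
  white: 237 × 1/16 = 14.8125
χ² = Σ (O − E)² / E
  red: (152 − 133.3125)² / 133.3125 = 2.6196
  sandy: (67 − 88.875)² / 88.875 = 5.3841
  white: (18 − 14.8125)² / 14.8125 = 0.6859
χ² = 2.6196 + 5.3841 + 0.6859 = 8.6896 ≈ 8.690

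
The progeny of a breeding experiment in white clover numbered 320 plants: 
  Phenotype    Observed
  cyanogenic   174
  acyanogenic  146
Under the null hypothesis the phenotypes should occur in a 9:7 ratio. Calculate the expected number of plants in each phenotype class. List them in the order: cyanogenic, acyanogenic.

The 9:7 ratio has 16 parts, so with N = 320 the expected counts are:
  cyanogenic: 320 × 9/16 = 180
  acyanogenic: 320 × 7/16 = 140

180, 140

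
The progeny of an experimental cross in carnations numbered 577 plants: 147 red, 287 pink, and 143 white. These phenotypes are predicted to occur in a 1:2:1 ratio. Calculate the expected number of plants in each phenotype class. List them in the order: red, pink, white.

144.25, 288.5, 144.25

Expected counts for N = 577 under a 1:2:1 ratio (total parts = 4):
  red: 577 × 1/4 = 144.25
  pink: 577 × 2/4 = 288.5
  white: 577 × 1/4 = 144.25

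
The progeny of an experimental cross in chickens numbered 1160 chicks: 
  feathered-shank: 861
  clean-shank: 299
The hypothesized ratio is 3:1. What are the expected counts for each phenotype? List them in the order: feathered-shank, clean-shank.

870, 290

Total ratio parts = 4. Expected numbers out of 1160:
  feathered-shank: 1160 × 3/4 = 870
  clean-shank: 1160 × 1/4 = 290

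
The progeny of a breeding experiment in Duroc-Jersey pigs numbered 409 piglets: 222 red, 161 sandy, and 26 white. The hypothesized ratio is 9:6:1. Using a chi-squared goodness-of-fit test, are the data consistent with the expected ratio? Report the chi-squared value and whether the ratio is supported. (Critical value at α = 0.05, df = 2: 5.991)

0.669; consistent

Total ratio parts = 16. Expected numbers out of 409:
  red: 409 × 9/16 = 230.0625
  sandy: 409 × 6/16 = 153.375
  white: 409 × 1/16 = 25.5625
χ² = Σ (O − E)² / E
  red: (222 − 230.0625)² / 230.0625 = 0.2825
  sandy: (161 − 153.375)² / 153.375 = 0.3791
  white: (26 − 25.5625)² / 25.5625 = 0.0075
χ² = 0.2825 + 0.3791 + 0.0075 = 0.6691 ≈ 0.669
Degrees of freedom = 3 − 1 = 2; critical value at α = 0.05 is 5.991.
Since 0.669 < 5.991, we fail to reject the null hypothesis — the data are consistent with the 9:6:1 ratio.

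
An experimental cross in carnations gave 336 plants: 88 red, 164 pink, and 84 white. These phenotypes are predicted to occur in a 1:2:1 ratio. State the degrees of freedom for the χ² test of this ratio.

2

A goodness-of-fit test with 3 phenotype classes has df = 3 − 1 = 2.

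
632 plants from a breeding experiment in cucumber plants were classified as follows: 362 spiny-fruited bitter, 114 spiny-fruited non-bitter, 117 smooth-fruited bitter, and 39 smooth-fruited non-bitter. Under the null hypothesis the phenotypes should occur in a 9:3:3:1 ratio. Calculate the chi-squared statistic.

The 9:3:3:1 ratio has 16 parts, so with N = 632 the expected counts are:
  spiny-fruited bitter: 632 × 9/16 = 355.5
  spiny-fruited non-bitter: 632 × 3/16 = 118.5
  smooth-fruited bitter: 632 × 3/16 = 118.5
  smooth-fruited non-bitter: 632 × 1/16 = 39.5
χ² = Σ (O − E)² / E
  spiny-fruited bitter: (362 − 355.5)² / 355.5 = 0.1188
  spiny-fruited non-bitter: (114 − 118.5)² / 118.5 = 0.1709
  smooth-fruited bitter: (117 − 118.5)² / 118.5 = 0.0190
  smooth-fruited non-bitter: (39 − 39.5)² / 39.5 = 0.0063
χ² = 0.1188 + 0.1709 + 0.0190 + 0.0063 = 0.315

0.315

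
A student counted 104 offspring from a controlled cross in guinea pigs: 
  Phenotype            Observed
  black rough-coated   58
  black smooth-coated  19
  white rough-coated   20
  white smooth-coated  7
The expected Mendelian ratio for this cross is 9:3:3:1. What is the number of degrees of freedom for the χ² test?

A goodness-of-fit test with 4 phenotype classes has df = 4 − 1 = 3.

3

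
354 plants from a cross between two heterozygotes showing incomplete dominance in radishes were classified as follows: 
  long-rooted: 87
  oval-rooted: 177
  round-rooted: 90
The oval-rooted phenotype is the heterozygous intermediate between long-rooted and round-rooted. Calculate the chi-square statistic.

0.051

With incomplete dominance, a heterozygote × heterozygote cross gives a 1:2:1 phenotypic ratio.
Under the 1:2:1 hypothesis (Σ ratio = 4, N = 354):
  long-rooted: 354 × 1/4 = 88.5
  oval-rooted: 354 × 2/4 = 177
  round-rooted: 354 × 1/4 = 88.5
χ² = Σ (O − E)² / E
  long-rooted: (87 − 88.5)² / 88.5 = 0.0254
  oval-rooted: (177 − 177)² / 177 = 0.0000
  round-rooted: (90 − 88.5)² / 88.5 = 0.0254
χ² = 0.0254 + 0.0000 + 0.0254 = 0.0508 ≈ 0.051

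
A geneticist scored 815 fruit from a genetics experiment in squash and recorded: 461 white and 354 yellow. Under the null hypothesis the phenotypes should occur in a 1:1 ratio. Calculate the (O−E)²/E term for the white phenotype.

Expected counts for N = 815 under a 1:1 ratio (total parts = 2):
  white: 815 × 1/2 = 407.5
  yellow: 815 × 1/2 = 407.5
Contribution of white: (461 − 407.5)² / 407.5 = 7.0239

7.024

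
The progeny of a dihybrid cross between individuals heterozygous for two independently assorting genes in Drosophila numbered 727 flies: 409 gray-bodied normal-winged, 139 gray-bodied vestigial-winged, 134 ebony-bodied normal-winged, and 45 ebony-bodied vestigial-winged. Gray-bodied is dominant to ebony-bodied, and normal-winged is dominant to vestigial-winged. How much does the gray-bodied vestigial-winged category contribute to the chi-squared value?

A dihybrid F₂ with independent assortment and complete dominance at both loci gives a 9:3:3:1 phenotypic ratio.
The 9:3:3:1 ratio has 16 parts, so with N = 727 the expected counts are:
  gray-bodied normal-winged: 727 × 9/16 = 408.9375
  gray-bodied vestigial-winged: 727 × 3/16 = 136.3125
  ebony-bodied normal-winged: 727 × 3/16 = 136.3125
  ebony-bodied vestigial-winged: 727 × 1/16 = 45.4375
Contribution of gray-bodied vestigial-winged: (139 − 136.3125)² / 136.3125 = 0.0530

0.053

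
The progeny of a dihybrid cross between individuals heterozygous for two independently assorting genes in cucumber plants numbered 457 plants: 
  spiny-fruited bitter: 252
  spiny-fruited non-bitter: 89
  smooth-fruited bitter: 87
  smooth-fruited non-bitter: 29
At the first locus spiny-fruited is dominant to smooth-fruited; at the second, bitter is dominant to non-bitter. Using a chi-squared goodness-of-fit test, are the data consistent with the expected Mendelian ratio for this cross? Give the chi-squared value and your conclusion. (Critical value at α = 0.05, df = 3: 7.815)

A dihybrid F₂ with independent assortment and complete dominance at both loci gives a 9:3:3:1 phenotypic ratio.
Under the 9:3:3:1 hypothesis (Σ ratio = 16, N = 457):
  spiny-fruited bitter: 457 × 9/16 = 257.0625
  spiny-fruited non-bitter: 457 × 3/16 = 85.6875
  smooth-fruited bitter: 457 × 3/16 = 85.6875
  smooth-fruited non-bitter: 457 × 1/16 = 28.5625
χ² = Σ (O − E)² / E
  spiny-fruited bitter: (252 − 257.0625)² / 257.0625 = 0.0997
  spiny-fruited non-bitter: (89 − 85.6875)² / 85.6875 = 0.1281
  smooth-fruited bitter: (87 − 85.6875)² / 85.6875 = 0.0201
  smooth-fruited non-bitter: (29 − 28.5625)² / 28.5625 = 0.0067
χ² = 0.0997 + 0.1281 + 0.0201 + 0.0067 = 0.2546 ≈ 0.255
Degrees of freedom = 4 − 1 = 3; critical value at α = 0.05 is 7.815.
Since 0.255 < 7.815, we fail to reject the null hypothesis — the data are consistent with the 9:3:3:1 ratio.

0.255; consistent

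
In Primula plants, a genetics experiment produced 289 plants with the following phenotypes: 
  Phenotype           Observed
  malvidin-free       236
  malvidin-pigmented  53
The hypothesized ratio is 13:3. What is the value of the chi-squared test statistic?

The 13:3 ratio has 16 parts, so with N = 289 the expected counts are:
  malvidin-free: 289 × 13/16 = 234.8125
  malvidin-pigmented: 289 × 3/16 = 54.1875
χ² = Σ (O − E)² / E
  malvidin-free: (236 − 234.8125)² / 234.8125 = 0.0060
  malvidin-pigmented: (53 − 54.1875)² / 54.1875 = 0.0260
χ² = 0.0060 + 0.0260 = 0.032

0.032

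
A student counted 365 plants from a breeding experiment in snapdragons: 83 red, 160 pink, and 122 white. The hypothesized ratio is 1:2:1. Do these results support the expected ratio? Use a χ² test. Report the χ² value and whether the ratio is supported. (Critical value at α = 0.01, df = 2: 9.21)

Expected counts for N = 365 under a 1:2:1 ratio (total parts = 4):
  red: 365 × 1/4 = 91.25
  pink: 365 × 2/4 = 182.5
  white: 365 × 1/4 = 91.25
χ² = Σ (O − E)² / E
  red: (83 − 91.25)² / 91.25 = 0.7459
  pink: (160 − 182.5)² / 182.5 = 2.7740
  white: (122 − 91.25)² / 91.25 = 10.3623
χ² = 0.7459 + 2.7740 + 10.3623 = 13.8822 ≈ 13.882
Degrees of freedom = 3 − 1 = 2; critical value at α = 0.01 is 9.21.
Since 13.882 > 9.21, we reject the null hypothesis — the data do not fit the 1:2:1 ratio.

13.882; not consistent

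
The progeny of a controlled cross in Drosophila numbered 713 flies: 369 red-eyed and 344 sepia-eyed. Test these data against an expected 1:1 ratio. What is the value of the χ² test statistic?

Total ratio parts = 2. Expected numbers out of 713:
  red-eyed: 713 × 1/2 = 356.5
  sepia-eyed: 713 × 1/2 = 356.5
χ² = Σ (O − E)² / E
  red-eyed: (369 − 356.5)² / 356.5 = 0.4383
  sepia-eyed: (344 − 356.5)² / 356.5 = 0.4383
χ² = 0.4383 + 0.4383 = 0.8766 ≈ 0.877

0.877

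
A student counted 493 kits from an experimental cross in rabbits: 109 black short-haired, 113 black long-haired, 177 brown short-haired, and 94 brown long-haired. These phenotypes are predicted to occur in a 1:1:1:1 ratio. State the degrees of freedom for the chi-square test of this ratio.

A goodness-of-fit test with 4 phenotype classes has df = 4 − 1 = 3.

3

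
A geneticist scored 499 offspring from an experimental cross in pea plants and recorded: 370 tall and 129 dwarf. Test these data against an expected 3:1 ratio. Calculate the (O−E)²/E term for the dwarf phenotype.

Under the 3:1 hypothesis (Σ ratio = 4, N = 499):
  tall: 499 × 3/4 = 374.25
  dwarf: 499 × 1/4 = 124.75
Contribution of dwarf: (129 − 124.75)² / 124.75 = 0.1448

0.145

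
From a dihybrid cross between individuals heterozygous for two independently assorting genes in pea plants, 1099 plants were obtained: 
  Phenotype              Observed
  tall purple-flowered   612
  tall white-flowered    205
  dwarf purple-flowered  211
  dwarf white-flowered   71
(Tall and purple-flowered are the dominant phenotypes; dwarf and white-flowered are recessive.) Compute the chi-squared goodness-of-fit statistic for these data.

A dihybrid F₂ with independent assortment and complete dominance at both loci gives a 9:3:3:1 phenotypic ratio.
Total ratio parts = 16. Expected numbers out of 1099:
  tall purple-flowered: 1099 × 9/16 = 618.1875
  tall white-flowered: 1099 × 3/16 = 206.0625
  dwarf purple-flowered: 1099 × 3/16 = 206.0625
  dwarf white-flowered: 1099 × 1/16 = 68.6875
χ² = Σ (O − E)² / E
  tall purple-flowered: (612 − 618.1875)² / 618.1875 = 0.0619
  tall white-flowered: (205 − 206.0625)² / 206.0625 = 0.0055
  dwarf purple-flowered: (211 − 206.0625)² / 206.0625 = 0.1183
  dwarf white-flowered: (71 − 68.6875)² / 68.6875 = 0.0779
χ² = 0.0619 + 0.0055 + 0.1183 + 0.0779 = 0.2636 ≈ 0.264

0.264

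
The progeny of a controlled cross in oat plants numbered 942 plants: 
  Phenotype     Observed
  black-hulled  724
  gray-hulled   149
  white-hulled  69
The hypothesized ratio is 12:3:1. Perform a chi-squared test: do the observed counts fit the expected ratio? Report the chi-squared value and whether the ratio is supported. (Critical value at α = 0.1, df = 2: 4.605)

Expected counts for N = 942 under a 12:3:1 ratio (total parts = 16):
  black-hulled: 942 × 12/16 = 706.5
  gray-hulled: 942 × 3/16 = 176.625
  white-hulled: 942 × 1/16 = 58.875
χ² = Σ (O − E)² / E
  black-hulled: (724 − 706.5)² / 706.5 = 0.4335
  gray-hulled: (149 − 176.625)² / 176.625 = 4.3207
  white-hulled: (69 − 58.875)² / 58.875 = 1.7412
χ² = 0.4335 + 4.3207 + 1.7412 = 6.4954 ≈ 6.495
Degrees of freedom = 3 − 1 = 2; critical value at α = 0.1 is 4.605.
Since 6.495 > 4.605, we reject the null hypothesis — the data do not fit the 12:3:1 ratio.

6.495; not consistent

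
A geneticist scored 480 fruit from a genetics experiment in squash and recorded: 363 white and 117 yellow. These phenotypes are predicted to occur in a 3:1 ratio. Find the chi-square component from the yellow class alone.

Total ratio parts = 4. Expected numbers out of 480:
  white: 480 × 3/4 = 360
  yellow: 480 × 1/4 = 120
Contribution of yellow: (117 − 120)² / 120 = 0.0750

0.075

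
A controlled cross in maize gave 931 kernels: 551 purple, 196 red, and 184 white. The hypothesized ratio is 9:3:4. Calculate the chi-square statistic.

14.268

Expected counts for N = 931 under a 9:3:4 ratio (total parts = 16):
  purple: 931 × 9/16 = 523.6875
  red: 931 × 3/16 = 174.5625
  white: 931 × 4/16 = 232.75
χ² = Σ (O − E)² / E
  purple: (551 − 523.6875)² / 523.6875 = 1.4245
  red: (196 − 174.5625)² / 174.5625 = 2.6327
  white: (184 − 232.75)² / 232.75 = 10.2108
χ² = 1.4245 + 2.6327 + 10.2108 = 14.268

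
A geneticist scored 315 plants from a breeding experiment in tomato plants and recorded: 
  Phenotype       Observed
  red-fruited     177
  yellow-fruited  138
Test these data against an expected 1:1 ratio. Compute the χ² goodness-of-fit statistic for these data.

4.829

The 1:1 ratio has 2 parts, so with N = 315 the expected counts are:
  red-fruited: 315 × 1/2 = 157.5
  yellow-fruited: 315 × 1/2 = 157.5
χ² = Σ (O − E)² / E
  red-fruited: (177 − 157.5)² / 157.5 = 2.4143
  yellow-fruited: (138 − 157.5)² / 157.5 = 2.4143
χ² = 2.4143 + 2.4143 = 4.8286 ≈ 4.829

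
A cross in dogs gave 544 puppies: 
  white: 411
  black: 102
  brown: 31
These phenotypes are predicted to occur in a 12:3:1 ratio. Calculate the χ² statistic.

The 12:3:1 ratio has 16 parts, so with N = 544 the expected counts are:
  white: 544 × 12/16 = 408
  black: 544 × 3/16 = 102
  brown: 544 × 1/16 = 34
χ² = Σ (O − E)² / E
  white: (411 − 408)² / 408 = 0.0221
  black: (102 − 102)² / 102 = 0.0000
  brown: (31 − 34)² / 34 = 0.2647
χ² = 0.0221 + 0.0000 + 0.2647 = 0.2868 ≈ 0.287

0.287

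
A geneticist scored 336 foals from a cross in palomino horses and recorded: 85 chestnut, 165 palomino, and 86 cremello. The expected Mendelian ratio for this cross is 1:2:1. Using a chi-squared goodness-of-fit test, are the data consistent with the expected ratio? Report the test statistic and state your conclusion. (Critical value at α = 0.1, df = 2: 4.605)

0.113; consistent

The 1:2:1 ratio has 4 parts, so with N = 336 the expected counts are:
  chestnut: 336 × 1/4 = 84
  palomino: 336 × 2/4 = 168
  cremello: 336 × 1/4 = 84
χ² = Σ (O − E)² / E
  chestnut: (85 − 84)² / 84 = 0.0119
  palomino: (165 − 168)² / 168 = 0.0536
  cremello: (86 − 84)² / 84 = 0.0476
χ² = 0.0119 + 0.0536 + 0.0476 = 0.1131 ≈ 0.113
Degrees of freedom = 3 − 1 = 2; critical value at α = 0.1 is 4.605.
Since 0.113 < 4.605, we fail to reject the null hypothesis — the data are consistent with the 1:2:1 ratio.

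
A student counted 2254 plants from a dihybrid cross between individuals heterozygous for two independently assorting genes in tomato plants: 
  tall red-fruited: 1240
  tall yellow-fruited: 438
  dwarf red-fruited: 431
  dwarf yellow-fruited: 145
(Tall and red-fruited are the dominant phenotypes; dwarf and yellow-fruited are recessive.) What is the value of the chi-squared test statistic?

1.459

A dihybrid F₂ with independent assortment and complete dominance at both loci gives a 9:3:3:1 phenotypic ratio.
Total ratio parts = 16. Expected numbers out of 2254:
  tall red-fruited: 2254 × 9/16 = 1267.875
  tall yellow-fruited: 2254 × 3/16 = 422.625
  dwarf red-fruited: 2254 × 3/16 = 422.625
  dwarf yellow-fruited: 2254 × 1/16 = 140.875
χ² = Σ (O − E)² / E
  tall red-fruited: (1240 − 1267.875)² / 1267.875 = 0.6128
  tall yellow-fruited: (438 − 422.625)² / 422.625 = 0.5593
  dwarf red-fruited: (431 − 422.625)² / 422.625 = 0.1660
  dwarf yellow-fruited: (145 − 140.875)² / 140.875 = 0.1208
χ² = 0.6128 + 0.5593 + 0.1660 + 0.1208 = 1.4589 ≈ 1.459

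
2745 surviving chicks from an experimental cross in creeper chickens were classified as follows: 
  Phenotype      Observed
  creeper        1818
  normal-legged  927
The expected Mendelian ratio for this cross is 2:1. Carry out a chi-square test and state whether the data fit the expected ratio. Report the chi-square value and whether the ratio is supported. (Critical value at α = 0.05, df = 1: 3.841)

Expected counts for N = 2745 under a 2:1 ratio (total parts = 3):
  creeper: 2745 × 2/3 = 1830
  normal-legged: 2745 × 1/3 = 915
χ² = Σ (O − E)² / E
  creeper: (1818 − 1830)² / 1830 = 0.0787
  normal-legged: (927 − 915)² / 915 = 0.1574
χ² = 0.0787 + 0.1574 = 0.2361 ≈ 0.236
Degrees of freedom = 2 − 1 = 1; critical value at α = 0.05 is 3.841.
Since 0.236 < 3.841, we fail to reject the null hypothesis — the data are consistent with the 2:1 ratio.

0.236; consistent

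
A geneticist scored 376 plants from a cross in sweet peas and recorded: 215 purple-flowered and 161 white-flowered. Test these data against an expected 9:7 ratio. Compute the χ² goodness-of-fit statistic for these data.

Total ratio parts = 16. Expected numbers out of 376:
  purple-flowered: 376 × 9/16 = 211.5
  white-flowered: 376 × 7/16 = 164.5
χ² = Σ (O − E)² / E
  purple-flowered: (215 − 211.5)² / 211.5 = 0.0579
  white-flowered: (161 − 164.5)² / 164.5 = 0.0745
χ² = 0.0579 + 0.0745 = 0.1324 ≈ 0.132

0.132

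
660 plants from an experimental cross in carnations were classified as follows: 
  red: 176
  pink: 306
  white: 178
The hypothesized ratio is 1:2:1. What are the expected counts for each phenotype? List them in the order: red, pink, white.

Under the 1:2:1 hypothesis (Σ ratio = 4, N = 660):
  red: 660 × 1/4 = 165
  pink: 660 × 2/4 = 330
  white: 660 × 1/4 = 165

165, 330, 165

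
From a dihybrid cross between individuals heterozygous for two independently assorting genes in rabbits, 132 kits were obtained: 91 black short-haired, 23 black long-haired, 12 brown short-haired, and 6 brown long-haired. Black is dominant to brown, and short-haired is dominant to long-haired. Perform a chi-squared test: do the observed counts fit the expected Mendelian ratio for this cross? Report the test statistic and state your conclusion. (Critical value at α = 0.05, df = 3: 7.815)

11.084; not consistent

A dihybrid F₂ with independent assortment and complete dominance at both loci gives a 9:3:3:1 phenotypic ratio.
The 9:3:3:1 ratio has 16 parts, so with N = 132 the expected counts are:
  black short-haired: 132 × 9/16 = 74.25
  black long-haired: 132 × 3/16 = 24.75
  brown short-haired: 132 × 3/16 = 24.75
  brown long-haired: 132 × 1/16 = 8.25
χ² = Σ (O − E)² / E
  black short-haired: (91 − 74.25)² / 74.25 = 3.7786
  black long-haired: (23 − 24.75)² / 24.75 = 0.1237
  brown short-haired: (12 − 24.75)² / 24.75 = 6.5682
  brown long-haired: (6 − 8.25)² / 8.25 = 0.6136
χ² = 3.7786 + 0.1237 + 6.5682 + 0.6136 = 11.0841 ≈ 11.084
Degrees of freedom = 4 − 1 = 3; critical value at α = 0.05 is 7.815.
Since 11.084 > 7.815, we reject the null hypothesis — the data do not fit the 9:3:3:1 ratio.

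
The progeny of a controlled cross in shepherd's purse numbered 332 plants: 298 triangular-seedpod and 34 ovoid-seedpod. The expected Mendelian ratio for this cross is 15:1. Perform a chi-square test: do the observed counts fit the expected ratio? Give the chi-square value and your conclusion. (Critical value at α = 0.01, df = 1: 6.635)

9.025; not consistent

Expected counts for N = 332 under a 15:1 ratio (total parts = 16):
  triangular-seedpod: 332 × 15/16 = 311.25
  ovoid-seedpod: 332 × 1/16 = 20.75
χ² = Σ (O − E)² / E
  triangular-seedpod: (298 − 311.25)² / 311.25 = 0.5641
  ovoid-seedpod: (34 − 20.75)² / 20.75 = 8.4608
χ² = 0.5641 + 8.4608 = 9.0249 ≈ 9.025
Degrees of freedom = 2 − 1 = 1; critical value at α = 0.01 is 6.635.
Since 9.025 > 6.635, we reject the null hypothesis — the data do not fit the 15:1 ratio.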